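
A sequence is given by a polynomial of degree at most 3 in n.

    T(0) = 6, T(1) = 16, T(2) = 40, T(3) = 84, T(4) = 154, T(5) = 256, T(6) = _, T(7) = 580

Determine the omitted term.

396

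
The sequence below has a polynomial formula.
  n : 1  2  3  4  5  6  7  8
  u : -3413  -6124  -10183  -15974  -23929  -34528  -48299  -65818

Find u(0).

First differences: -2711, -4059, -5791, -7955, -10599, -13771, -17519
Second differences: -1348, -1732, -2164, -2644, -3172, -3748
Third differences: -384, -432, -480, -528, -576
Fourth differences: -48, -48, -48, -48
The fourth differences are constant at -48.
Work back: -384 + 48 = -336;  -1348 + 336 = -1012;  -2711 + 1012 = -1699;  -3413 + 1699 = -1714

-1714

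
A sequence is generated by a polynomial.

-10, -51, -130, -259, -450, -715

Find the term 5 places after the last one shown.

-3570

First differences: -41  -79  -129  -191  -265
Second differences: -38  -50  -62  -74
Third differences: -12  -12  -12
Third differences constant at -12.
-74 − 12 = -86;  -265 − 86 = -351;  -715 − 351 = -1066
-86 − 12 = -98;  -351 − 98 = -449;  -1066 − 449 = -1515
-98 − 12 = -110;  -449 − 110 = -559;  -1515 − 559 = -2074
-110 − 12 = -122;  -559 − 122 = -681;  -2074 − 681 = -2755
-122 − 12 = -134;  -681 − 134 = -815;  -2755 − 815 = -3570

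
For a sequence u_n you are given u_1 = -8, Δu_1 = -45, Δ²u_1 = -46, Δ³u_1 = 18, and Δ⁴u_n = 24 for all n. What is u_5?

-368

Build the table forward from the leading diagonal:
Fourth differences: 24, 24, 24, 24, 24
Third differences: 18, 42, 66, 90, 114
Second differences: -46, -28, 14, 80, 170
First differences: -45, -91, -119, -105, -25
u: -8, -53, -144, -263, -368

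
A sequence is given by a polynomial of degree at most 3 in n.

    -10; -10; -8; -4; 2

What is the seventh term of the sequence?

20

D1: 0, 2, 4, 6
D2: 2, 2, 2
The second differences are constant (2).
6 + 2 = 8;  2 + 8 = 10
8 + 2 = 10;  10 + 10 = 20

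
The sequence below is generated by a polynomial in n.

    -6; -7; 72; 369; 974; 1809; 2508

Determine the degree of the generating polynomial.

First differences: -1, 79, 297, 605, 835, 699
Second differences: 80, 218, 308, 230, -136
Third differences: 138, 90, -78, -366
Fourth differences: -48, -168, -288
Fifth differences: -120, -120
The fifth differences are constant, so the polynomial has degree 5.

5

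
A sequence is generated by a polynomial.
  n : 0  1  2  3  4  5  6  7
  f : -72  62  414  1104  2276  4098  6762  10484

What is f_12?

54204

134, 352, 690, 1172, 1822, 2664, 3722
218, 338, 482, 650, 842, 1058
120, 144, 168, 192, 216
24, 24, 24, 24
The fourth differences are constant (24).
216 + 24 = 240;  1058 + 240 = 1298;  3722 + 1298 = 5020;  10484 + 5020 = 15504
240 + 24 = 264;  1298 + 264 = 1562;  5020 + 1562 = 6582;  15504 + 6582 = 22086
264 + 24 = 288;  1562 + 288 = 1850;  6582 + 1850 = 8432;  22086 + 8432 = 30518
288 + 24 = 312;  1850 + 312 = 2162;  8432 + 2162 = 10594;  30518 + 10594 = 41112
312 + 24 = 336;  2162 + 336 = 2498;  10594 + 2498 = 13092;  41112 + 13092 = 54204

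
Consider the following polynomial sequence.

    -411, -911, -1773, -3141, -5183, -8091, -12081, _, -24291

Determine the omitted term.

-17393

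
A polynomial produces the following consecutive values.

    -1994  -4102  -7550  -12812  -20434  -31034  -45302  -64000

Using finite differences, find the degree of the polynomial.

4

Δ: -2108, -3448, -5262, -7622, -10600, -14268, -18698
Δ²: -1340, -1814, -2360, -2978, -3668, -4430
Δ³: -474, -546, -618, -690, -762
Δ⁴: -72, -72, -72, -72
The fourth differences are constant, so the polynomial has degree 4.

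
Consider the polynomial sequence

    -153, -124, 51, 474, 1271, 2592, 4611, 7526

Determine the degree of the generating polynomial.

4

29, 175, 423, 797, 1321, 2019, 2915
146, 248, 374, 524, 698, 896
102, 126, 150, 174, 198
24, 24, 24, 24
The fourth differences are constant, so the polynomial has degree 4.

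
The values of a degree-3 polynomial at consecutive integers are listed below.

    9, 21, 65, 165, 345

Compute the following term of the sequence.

629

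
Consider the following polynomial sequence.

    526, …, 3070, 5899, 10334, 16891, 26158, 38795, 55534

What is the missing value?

1403

Using the last 7 terms:
D1: 2829, 4435, 6557, 9267, 12637, 16739
D2: 1606, 2122, 2710, 3370, 4102
D3: 516, 588, 660, 732
D4: 72, 72, 72
Constant fourth difference = 72.
Extend backward: 516 − 72 = 444;  1606 − 444 = 1162;  2829 − 1162 = 1667;  3070 − 1667 = 1403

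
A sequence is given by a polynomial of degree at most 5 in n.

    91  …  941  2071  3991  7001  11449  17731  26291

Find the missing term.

349

Using the last 7 terms:
Δ: 1130  1920  3010  4448  6282  8560
Δ²: 790  1090  1438  1834  2278
Δ³: 300  348  396  444
Δ⁴: 48  48  48
Constant fourth difference = 48.
Extend backward: 300 − 48 = 252;  790 − 252 = 538;  1130 − 538 = 592;  941 − 592 = 349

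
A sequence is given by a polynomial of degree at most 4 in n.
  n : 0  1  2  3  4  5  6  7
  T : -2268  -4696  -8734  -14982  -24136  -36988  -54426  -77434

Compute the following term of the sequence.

-107092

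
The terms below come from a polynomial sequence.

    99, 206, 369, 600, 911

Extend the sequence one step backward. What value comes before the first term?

36

First differences: 107  163  231  311
Second differences: 56  68  80
Third differences: 12  12
The third differences are constant at 12.
Work back: 56 − 12 = 44;  107 − 44 = 63;  99 − 63 = 36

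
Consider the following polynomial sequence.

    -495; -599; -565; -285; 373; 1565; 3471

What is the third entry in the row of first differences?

D1: -104, 34, 280, 658, 1192, 1906
D2: 138, 246, 378, 534, 714
D3: 108, 132, 156, 180
D4: 24, 24, 24

280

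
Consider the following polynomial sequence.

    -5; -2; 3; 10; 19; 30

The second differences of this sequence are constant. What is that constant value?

D1: 3, 5, 7, 9, 11
D2: 2, 2, 2, 2

2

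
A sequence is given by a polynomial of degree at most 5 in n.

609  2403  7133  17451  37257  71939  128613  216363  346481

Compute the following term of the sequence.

532707

D1: 1794  4730  10318  19806  34682  56674  87750  130118
D2: 2936  5588  9488  14876  21992  31076  42368
D3: 2652  3900  5388  7116  9084  11292
D4: 1248  1488  1728  1968  2208
D5: 240  240  240  240
Constant fifth difference = 240, so extend:
2208 + 240 = 2448;  11292 + 2448 = 13740;  42368 + 13740 = 56108;  130118 + 56108 = 186226;  346481 + 186226 = 532707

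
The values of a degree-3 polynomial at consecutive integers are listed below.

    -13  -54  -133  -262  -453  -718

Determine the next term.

-1069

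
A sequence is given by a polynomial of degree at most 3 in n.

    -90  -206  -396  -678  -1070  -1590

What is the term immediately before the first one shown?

First differences: -116, -190, -282, -392, -520
Second differences: -74, -92, -110, -128
Third differences: -18, -18, -18
The third differences are constant at -18.
Work back: -74 + 18 = -56;  -116 + 56 = -60;  -90 + 60 = -30

-30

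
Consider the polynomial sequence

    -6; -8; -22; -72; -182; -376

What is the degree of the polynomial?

First differences: -2, -14, -50, -110, -194
Second differences: -12, -36, -60, -84
Third differences: -24, -24, -24
The third differences are constant, so the polynomial has degree 3.

3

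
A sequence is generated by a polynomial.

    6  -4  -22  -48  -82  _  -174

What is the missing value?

-124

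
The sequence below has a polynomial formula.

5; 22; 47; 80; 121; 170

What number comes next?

227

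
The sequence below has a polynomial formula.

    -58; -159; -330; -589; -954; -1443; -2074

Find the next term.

First differences: -101, -171, -259, -365, -489, -631
Second differences: -70, -88, -106, -124, -142
Third differences: -18, -18, -18, -18
The third differences are constant (-18).
-142 − 18 = -160;  -631 − 160 = -791;  -2074 − 791 = -2865

-2865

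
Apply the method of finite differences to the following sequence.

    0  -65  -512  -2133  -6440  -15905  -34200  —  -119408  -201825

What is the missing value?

Using the first 7 terms:
D1: -65  -447  -1621  -4307  -9465  -18295
D2: -382  -1174  -2686  -5158  -8830
D3: -792  -1512  -2472  -3672
D4: -720  -960  -1200
D5: -240  -240
Constant fifth difference = -240.
Extend forward: -1200 − 240 = -1440;  -3672 − 1440 = -5112;  -8830 − 5112 = -13942;  -18295 − 13942 = -32237;  -34200 − 32237 = -66437

-66437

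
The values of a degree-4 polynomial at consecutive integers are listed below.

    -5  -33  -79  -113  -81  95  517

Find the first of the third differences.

Δ: -28, -46, -34, 32, 176, 422
Δ²: -18, 12, 66, 144, 246
Δ³: 30, 54, 78, 102
Δ⁴: 24, 24, 24

30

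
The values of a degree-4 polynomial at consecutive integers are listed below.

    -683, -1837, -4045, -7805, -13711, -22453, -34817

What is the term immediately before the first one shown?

-181

D1: -1154  -2208  -3760  -5906  -8742  -12364
D2: -1054  -1552  -2146  -2836  -3622
D3: -498  -594  -690  -786
D4: -96  -96  -96
The fourth differences are constant at -96.
Work back: -498 + 96 = -402;  -1054 + 402 = -652;  -1154 + 652 = -502;  -683 + 502 = -181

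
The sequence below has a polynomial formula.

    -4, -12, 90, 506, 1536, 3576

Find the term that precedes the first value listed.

6

First differences: -8, 102, 416, 1030, 2040
Second differences: 110, 314, 614, 1010
Third differences: 204, 300, 396
Fourth differences: 96, 96
The fourth differences are constant at 96.
Work back: 204 − 96 = 108;  110 − 108 = 2;  -8 − 2 = -10;  -4 + 10 = 6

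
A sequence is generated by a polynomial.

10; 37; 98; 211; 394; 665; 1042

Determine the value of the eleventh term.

3970

D1: 27, 61, 113, 183, 271, 377
D2: 34, 52, 70, 88, 106
D3: 18, 18, 18, 18
Constant third difference = 18, so extend:
106 + 18 = 124;  377 + 124 = 501;  1042 + 501 = 1543
124 + 18 = 142;  501 + 142 = 643;  1543 + 643 = 2186
142 + 18 = 160;  643 + 160 = 803;  2186 + 803 = 2989
160 + 18 = 178;  803 + 178 = 981;  2989 + 981 = 3970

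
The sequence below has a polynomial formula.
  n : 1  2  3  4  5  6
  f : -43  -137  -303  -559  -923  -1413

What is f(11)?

-94, -166, -256, -364, -490
-72, -90, -108, -126
-18, -18, -18
Third differences constant at -18.
-126 − 18 = -144;  -490 − 144 = -634;  -1413 − 634 = -2047
-144 − 18 = -162;  -634 − 162 = -796;  -2047 − 796 = -2843
-162 − 18 = -180;  -796 − 180 = -976;  -2843 − 976 = -3819
-180 − 18 = -198;  -976 − 198 = -1174;  -3819 − 1174 = -4993
-198 − 18 = -216;  -1174 − 216 = -1390;  -4993 − 1390 = -6383

-6383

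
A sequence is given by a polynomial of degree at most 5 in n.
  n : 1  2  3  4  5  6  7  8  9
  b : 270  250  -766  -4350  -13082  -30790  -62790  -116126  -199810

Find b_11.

-505550

D1: -20, -1016, -3584, -8732, -17708, -32000, -53336, -83684
D2: -996, -2568, -5148, -8976, -14292, -21336, -30348
D3: -1572, -2580, -3828, -5316, -7044, -9012
D4: -1008, -1248, -1488, -1728, -1968
D5: -240, -240, -240, -240
Fifth differences constant at -240.
-1968 − 240 = -2208;  -9012 − 2208 = -11220;  -30348 − 11220 = -41568;  -83684 − 41568 = -125252;  -199810 − 125252 = -325062
-2208 − 240 = -2448;  -11220 − 2448 = -13668;  -41568 − 13668 = -55236;  -125252 − 55236 = -180488;  -325062 − 180488 = -505550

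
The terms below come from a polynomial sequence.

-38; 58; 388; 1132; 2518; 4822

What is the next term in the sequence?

96, 330, 744, 1386, 2304
234, 414, 642, 918
180, 228, 276
48, 48
The fourth differences are constant (48).
276 + 48 = 324;  918 + 324 = 1242;  2304 + 1242 = 3546;  4822 + 3546 = 8368

8368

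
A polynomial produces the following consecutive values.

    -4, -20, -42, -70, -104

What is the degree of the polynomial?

First differences: -16, -22, -28, -34
Second differences: -6, -6, -6
The second differences are constant, so the polynomial has degree 2.

2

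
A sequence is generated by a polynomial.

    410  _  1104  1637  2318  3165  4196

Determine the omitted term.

Using the last 5 terms:
First differences: 533, 681, 847, 1031
Second differences: 148, 166, 184
Third differences: 18, 18
Constant third difference = 18.
Extend backward: 148 − 18 = 130;  533 − 130 = 403;  1104 − 403 = 701

701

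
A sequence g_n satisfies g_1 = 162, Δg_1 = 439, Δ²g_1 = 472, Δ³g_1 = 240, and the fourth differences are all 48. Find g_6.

Build the table forward from the leading diagonal:
Fourth differences: 48, 48, 48, 48, 48, 48
Third differences: 240, 288, 336, 384, 432, 480
Second differences: 472, 712, 1000, 1336, 1720, 2152
First differences: 439, 911, 1623, 2623, 3959, 5679
g: 162, 601, 1512, 3135, 5758, 9717

9717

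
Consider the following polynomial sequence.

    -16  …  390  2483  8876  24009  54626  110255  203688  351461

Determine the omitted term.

Using the last 8 terms:
Δ: 2093, 6393, 15133, 30617, 55629, 93433, 147773
Δ²: 4300, 8740, 15484, 25012, 37804, 54340
Δ³: 4440, 6744, 9528, 12792, 16536
Δ⁴: 2304, 2784, 3264, 3744
Δ⁵: 480, 480, 480
Constant fifth difference = 480.
Extend backward: 2304 − 480 = 1824;  4440 − 1824 = 2616;  4300 − 2616 = 1684;  2093 − 1684 = 409;  390 − 409 = -19

-19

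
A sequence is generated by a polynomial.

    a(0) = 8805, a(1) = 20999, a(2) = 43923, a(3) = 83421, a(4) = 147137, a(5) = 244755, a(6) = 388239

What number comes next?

592073

Δ: 12194, 22924, 39498, 63716, 97618, 143484
Δ²: 10730, 16574, 24218, 33902, 45866
Δ³: 5844, 7644, 9684, 11964
Δ⁴: 1800, 2040, 2280
Δ⁵: 240, 240
Constant fifth difference = 240, so extend:
2280 + 240 = 2520;  11964 + 2520 = 14484;  45866 + 14484 = 60350;  143484 + 60350 = 203834;  388239 + 203834 = 592073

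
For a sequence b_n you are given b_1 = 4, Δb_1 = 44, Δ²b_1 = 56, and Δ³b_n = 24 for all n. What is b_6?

Build the table forward from the leading diagonal:
D3: 24  24  24  24  24  24
D2: 56  80  104  128  152  176
D1: 44  100  180  284  412  564
b: 4  48  148  328  612  1024

1024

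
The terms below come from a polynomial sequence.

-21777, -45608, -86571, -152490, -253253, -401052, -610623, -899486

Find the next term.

-1288185

First differences: -23831, -40963, -65919, -100763, -147799, -209571, -288863
Second differences: -17132, -24956, -34844, -47036, -61772, -79292
Third differences: -7824, -9888, -12192, -14736, -17520
Fourth differences: -2064, -2304, -2544, -2784
Fifth differences: -240, -240, -240
Constant fifth difference = -240, so extend:
-2784 − 240 = -3024;  -17520 − 3024 = -20544;  -79292 − 20544 = -99836;  -288863 − 99836 = -388699;  -899486 − 388699 = -1288185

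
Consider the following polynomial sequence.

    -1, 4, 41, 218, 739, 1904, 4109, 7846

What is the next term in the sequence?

13703

First differences: 5  37  177  521  1165  2205  3737
Second differences: 32  140  344  644  1040  1532
Third differences: 108  204  300  396  492
Fourth differences: 96  96  96  96
Constant fourth difference = 96, so extend:
492 + 96 = 588;  1532 + 588 = 2120;  3737 + 2120 = 5857;  7846 + 5857 = 13703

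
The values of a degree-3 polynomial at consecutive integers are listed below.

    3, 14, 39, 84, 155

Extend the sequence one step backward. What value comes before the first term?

0

First differences: 11, 25, 45, 71
Second differences: 14, 20, 26
Third differences: 6, 6
The third differences are constant at 6.
Work back: 14 − 6 = 8;  11 − 8 = 3;  3 − 3 = 0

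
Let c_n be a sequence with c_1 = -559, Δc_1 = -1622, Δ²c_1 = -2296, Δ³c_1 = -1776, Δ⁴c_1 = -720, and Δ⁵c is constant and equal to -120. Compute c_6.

Build the table forward from the leading diagonal:
D5: -120  -120  -120  -120  -120  -120
D4: -720  -840  -960  -1080  -1200  -1320
D3: -1776  -2496  -3336  -4296  -5376  -6576
D2: -2296  -4072  -6568  -9904  -14200  -19576
D1: -1622  -3918  -7990  -14558  -24462  -38662
c: -559  -2181  -6099  -14089  -28647  -53109

-53109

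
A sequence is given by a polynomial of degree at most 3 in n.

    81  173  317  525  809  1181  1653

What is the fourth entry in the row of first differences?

284

First differences: 92, 144, 208, 284, 372, 472
Second differences: 52, 64, 76, 88, 100
Third differences: 12, 12, 12, 12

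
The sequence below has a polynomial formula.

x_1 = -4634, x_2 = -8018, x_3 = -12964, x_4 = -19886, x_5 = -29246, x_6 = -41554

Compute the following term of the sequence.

-57368

First differences: -3384 , -4946 , -6922 , -9360 , -12308
Second differences: -1562 , -1976 , -2438 , -2948
Third differences: -414 , -462 , -510
Fourth differences: -48 , -48
The fourth differences are constant (-48).
-510 − 48 = -558;  -2948 − 558 = -3506;  -12308 − 3506 = -15814;  -41554 − 15814 = -57368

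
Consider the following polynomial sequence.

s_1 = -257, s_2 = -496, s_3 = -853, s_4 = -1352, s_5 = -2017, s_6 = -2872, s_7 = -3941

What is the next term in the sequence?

-5248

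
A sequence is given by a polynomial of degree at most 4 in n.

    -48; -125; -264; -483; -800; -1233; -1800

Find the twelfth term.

-7275

Δ: -77  -139  -219  -317  -433  -567
Δ²: -62  -80  -98  -116  -134
Δ³: -18  -18  -18  -18
Constant third difference = -18, so extend:
-134 − 18 = -152;  -567 − 152 = -719;  -1800 − 719 = -2519
-152 − 18 = -170;  -719 − 170 = -889;  -2519 − 889 = -3408
-170 − 18 = -188;  -889 − 188 = -1077;  -3408 − 1077 = -4485
-188 − 18 = -206;  -1077 − 206 = -1283;  -4485 − 1283 = -5768
-206 − 18 = -224;  -1283 − 224 = -1507;  -5768 − 1507 = -7275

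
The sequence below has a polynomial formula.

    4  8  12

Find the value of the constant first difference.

Δ: 4, 4

4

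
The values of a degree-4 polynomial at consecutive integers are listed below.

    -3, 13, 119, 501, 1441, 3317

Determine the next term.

First differences: 16 , 106 , 382 , 940 , 1876
Second differences: 90 , 276 , 558 , 936
Third differences: 186 , 282 , 378
Fourth differences: 96 , 96
Constant fourth difference = 96, so extend:
378 + 96 = 474;  936 + 474 = 1410;  1876 + 1410 = 3286;  3317 + 3286 = 6603

6603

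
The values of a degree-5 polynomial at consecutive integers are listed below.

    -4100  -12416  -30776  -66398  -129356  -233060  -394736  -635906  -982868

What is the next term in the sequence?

D1: -8316  -18360  -35622  -62958  -103704  -161676  -241170  -346962
D2: -10044  -17262  -27336  -40746  -57972  -79494  -105792
D3: -7218  -10074  -13410  -17226  -21522  -26298
D4: -2856  -3336  -3816  -4296  -4776
D5: -480  -480  -480  -480
Constant fifth difference = -480, so extend:
-4776 − 480 = -5256;  -26298 − 5256 = -31554;  -105792 − 31554 = -137346;  -346962 − 137346 = -484308;  -982868 − 484308 = -1467176

-1467176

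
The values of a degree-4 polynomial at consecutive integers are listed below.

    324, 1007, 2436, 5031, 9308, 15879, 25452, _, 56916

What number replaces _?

38831

Using the first 7 terms:
First differences: 683  1429  2595  4277  6571  9573
Second differences: 746  1166  1682  2294  3002
Third differences: 420  516  612  708
Fourth differences: 96  96  96
Constant fourth difference = 96.
Extend forward: 708 + 96 = 804;  3002 + 804 = 3806;  9573 + 3806 = 13379;  25452 + 13379 = 38831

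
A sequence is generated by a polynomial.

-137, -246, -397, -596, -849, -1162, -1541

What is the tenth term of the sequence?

-3134

First differences: -109, -151, -199, -253, -313, -379
Second differences: -42, -48, -54, -60, -66
Third differences: -6, -6, -6, -6
The third differences are constant (-6).
-66 − 6 = -72;  -379 − 72 = -451;  -1541 − 451 = -1992
-72 − 6 = -78;  -451 − 78 = -529;  -1992 − 529 = -2521
-78 − 6 = -84;  -529 − 84 = -613;  -2521 − 613 = -3134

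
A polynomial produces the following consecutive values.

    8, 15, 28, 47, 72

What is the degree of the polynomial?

Δ: 7, 13, 19, 25
Δ²: 6, 6, 6
The second differences are constant, so the polynomial has degree 2.

2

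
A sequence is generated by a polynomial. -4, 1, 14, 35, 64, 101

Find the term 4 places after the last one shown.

329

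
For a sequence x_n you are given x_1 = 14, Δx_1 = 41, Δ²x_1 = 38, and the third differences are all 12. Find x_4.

263

Build the table forward from the leading diagonal:
D3: 12  12  12  12
D2: 38  50  62  74
D1: 41  79  129  191
x: 14  55  134  263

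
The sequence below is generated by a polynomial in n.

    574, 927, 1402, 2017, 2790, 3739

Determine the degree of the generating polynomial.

Δ: 353, 475, 615, 773, 949
Δ²: 122, 140, 158, 176
Δ³: 18, 18, 18
The third differences are constant, so the polynomial has degree 3.

3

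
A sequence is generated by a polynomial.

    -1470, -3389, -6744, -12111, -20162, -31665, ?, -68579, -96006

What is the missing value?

-47484

Using the first 6 terms:
Δ: -1919, -3355, -5367, -8051, -11503
Δ²: -1436, -2012, -2684, -3452
Δ³: -576, -672, -768
Δ⁴: -96, -96
Constant fourth difference = -96.
Extend forward: -768 − 96 = -864;  -3452 − 864 = -4316;  -11503 − 4316 = -15819;  -31665 − 15819 = -47484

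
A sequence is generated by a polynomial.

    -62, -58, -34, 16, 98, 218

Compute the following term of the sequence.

4, 24, 50, 82, 120
20, 26, 32, 38
6, 6, 6
Third differences constant at 6.
38 + 6 = 44;  120 + 44 = 164;  218 + 164 = 382

382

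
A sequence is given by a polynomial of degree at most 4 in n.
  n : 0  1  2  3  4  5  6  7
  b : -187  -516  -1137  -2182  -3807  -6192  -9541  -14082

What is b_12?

-64327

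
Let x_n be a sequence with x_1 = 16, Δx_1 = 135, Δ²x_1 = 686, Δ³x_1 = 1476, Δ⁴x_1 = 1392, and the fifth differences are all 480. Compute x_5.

11968

Build the table forward from the leading diagonal:
D5: 480  480  480  480  480
D4: 1392  1872  2352  2832  3312
D3: 1476  2868  4740  7092  9924
D2: 686  2162  5030  9770  16862
D1: 135  821  2983  8013  17783
x: 16  151  972  3955  11968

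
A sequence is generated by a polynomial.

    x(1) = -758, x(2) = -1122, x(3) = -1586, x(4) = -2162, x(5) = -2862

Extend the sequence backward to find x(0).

First differences: -364  -464  -576  -700
Second differences: -100  -112  -124
Third differences: -12  -12
The third differences are constant at -12.
Work back: -100 + 12 = -88;  -364 + 88 = -276;  -758 + 276 = -482

-482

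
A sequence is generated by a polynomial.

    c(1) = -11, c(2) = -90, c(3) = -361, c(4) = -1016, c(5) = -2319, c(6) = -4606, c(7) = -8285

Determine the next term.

-79, -271, -655, -1303, -2287, -3679
-192, -384, -648, -984, -1392
-192, -264, -336, -408
-72, -72, -72
The fourth differences are constant (-72).
-408 − 72 = -480;  -1392 − 480 = -1872;  -3679 − 1872 = -5551;  -8285 − 5551 = -13836

-13836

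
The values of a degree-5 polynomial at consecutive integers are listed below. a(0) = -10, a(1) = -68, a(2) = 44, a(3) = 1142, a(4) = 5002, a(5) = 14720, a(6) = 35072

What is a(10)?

397300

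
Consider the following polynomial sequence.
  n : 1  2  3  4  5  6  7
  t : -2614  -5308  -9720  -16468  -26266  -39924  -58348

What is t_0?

-1116

First differences: -2694, -4412, -6748, -9798, -13658, -18424
Second differences: -1718, -2336, -3050, -3860, -4766
Third differences: -618, -714, -810, -906
Fourth differences: -96, -96, -96
The fourth differences are constant at -96.
Work back: -618 + 96 = -522;  -1718 + 522 = -1196;  -2694 + 1196 = -1498;  -2614 + 1498 = -1116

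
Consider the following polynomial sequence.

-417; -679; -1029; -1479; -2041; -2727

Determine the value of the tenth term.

D1: -262  -350  -450  -562  -686
D2: -88  -100  -112  -124
D3: -12  -12  -12
The third differences are constant (-12).
-124 − 12 = -136;  -686 − 136 = -822;  -2727 − 822 = -3549
-136 − 12 = -148;  -822 − 148 = -970;  -3549 − 970 = -4519
-148 − 12 = -160;  -970 − 160 = -1130;  -4519 − 1130 = -5649
-160 − 12 = -172;  -1130 − 172 = -1302;  -5649 − 1302 = -6951

-6951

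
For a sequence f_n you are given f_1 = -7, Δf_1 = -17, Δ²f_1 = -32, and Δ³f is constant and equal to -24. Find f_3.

Build the table forward from the leading diagonal:
D3: -24, -24, -24
D2: -32, -56, -80
D1: -17, -49, -105
f: -7, -24, -73

-73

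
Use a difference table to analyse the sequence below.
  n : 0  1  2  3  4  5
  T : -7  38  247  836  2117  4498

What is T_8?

45 , 209 , 589 , 1281 , 2381
164 , 380 , 692 , 1100
216 , 312 , 408
96 , 96
Fourth differences constant at 96.
408 + 96 = 504;  1100 + 504 = 1604;  2381 + 1604 = 3985;  4498 + 3985 = 8483
504 + 96 = 600;  1604 + 600 = 2204;  3985 + 2204 = 6189;  8483 + 6189 = 14672
600 + 96 = 696;  2204 + 696 = 2900;  6189 + 2900 = 9089;  14672 + 9089 = 23761

23761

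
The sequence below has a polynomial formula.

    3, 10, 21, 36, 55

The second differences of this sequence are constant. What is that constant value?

Δ: 7, 11, 15, 19
Δ²: 4, 4, 4

4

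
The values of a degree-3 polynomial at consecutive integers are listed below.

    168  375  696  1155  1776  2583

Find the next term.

Δ: 207 , 321 , 459 , 621 , 807
Δ²: 114 , 138 , 162 , 186
Δ³: 24 , 24 , 24
Constant third difference = 24, so extend:
186 + 24 = 210;  807 + 210 = 1017;  2583 + 1017 = 3600

3600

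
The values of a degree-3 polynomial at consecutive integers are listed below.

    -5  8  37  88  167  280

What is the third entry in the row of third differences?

First differences: 13, 29, 51, 79, 113
Second differences: 16, 22, 28, 34
Third differences: 6, 6, 6

6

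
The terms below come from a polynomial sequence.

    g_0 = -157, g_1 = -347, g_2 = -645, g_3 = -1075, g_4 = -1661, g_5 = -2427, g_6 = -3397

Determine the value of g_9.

D1: -190 , -298 , -430 , -586 , -766 , -970
D2: -108 , -132 , -156 , -180 , -204
D3: -24 , -24 , -24 , -24
Constant third difference = -24, so extend:
-204 − 24 = -228;  -970 − 228 = -1198;  -3397 − 1198 = -4595
-228 − 24 = -252;  -1198 − 252 = -1450;  -4595 − 1450 = -6045
-252 − 24 = -276;  -1450 − 276 = -1726;  -6045 − 1726 = -7771

-7771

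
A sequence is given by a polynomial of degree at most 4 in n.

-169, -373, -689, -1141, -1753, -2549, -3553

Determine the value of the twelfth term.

-12533

-204  -316  -452  -612  -796  -1004
-112  -136  -160  -184  -208
-24  -24  -24  -24
Third differences constant at -24.
-208 − 24 = -232;  -1004 − 232 = -1236;  -3553 − 1236 = -4789
-232 − 24 = -256;  -1236 − 256 = -1492;  -4789 − 1492 = -6281
-256 − 24 = -280;  -1492 − 280 = -1772;  -6281 − 1772 = -8053
-280 − 24 = -304;  -1772 − 304 = -2076;  -8053 − 2076 = -10129
-304 − 24 = -328;  -2076 − 328 = -2404;  -10129 − 2404 = -12533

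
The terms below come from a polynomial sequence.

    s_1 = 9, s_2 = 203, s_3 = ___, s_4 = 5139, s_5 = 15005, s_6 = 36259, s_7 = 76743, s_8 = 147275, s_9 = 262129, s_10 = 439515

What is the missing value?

1315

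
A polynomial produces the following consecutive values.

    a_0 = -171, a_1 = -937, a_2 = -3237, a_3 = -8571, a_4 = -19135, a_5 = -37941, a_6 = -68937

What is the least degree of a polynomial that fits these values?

5

First differences: -766, -2300, -5334, -10564, -18806, -30996
Second differences: -1534, -3034, -5230, -8242, -12190
Third differences: -1500, -2196, -3012, -3948
Fourth differences: -696, -816, -936
Fifth differences: -120, -120
The fifth differences are constant, so the polynomial has degree 5.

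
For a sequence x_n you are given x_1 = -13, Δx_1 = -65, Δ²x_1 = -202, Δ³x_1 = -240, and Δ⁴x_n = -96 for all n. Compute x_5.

Build the table forward from the leading diagonal:
Δ⁴: -96, -96, -96, -96, -96
Δ³: -240, -336, -432, -528, -624
Δ²: -202, -442, -778, -1210, -1738
Δ: -65, -267, -709, -1487, -2697
x: -13, -78, -345, -1054, -2541

-2541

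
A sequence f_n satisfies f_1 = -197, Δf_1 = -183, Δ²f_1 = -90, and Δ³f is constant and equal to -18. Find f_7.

Build the table forward from the leading diagonal:
Third differences: -18  -18  -18  -18  -18  -18  -18
Second differences: -90  -108  -126  -144  -162  -180  -198
First differences: -183  -273  -381  -507  -651  -813  -993
f: -197  -380  -653  -1034  -1541  -2192  -3005

-3005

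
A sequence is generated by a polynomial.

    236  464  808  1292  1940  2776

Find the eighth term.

D1: 228, 344, 484, 648, 836
D2: 116, 140, 164, 188
D3: 24, 24, 24
Third differences constant at 24.
188 + 24 = 212;  836 + 212 = 1048;  2776 + 1048 = 3824
212 + 24 = 236;  1048 + 236 = 1284;  3824 + 1284 = 5108

5108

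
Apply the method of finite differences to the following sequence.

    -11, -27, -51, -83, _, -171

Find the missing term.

-123

Using the first 4 terms:
-16, -24, -32
-8, -8
Constant second difference = -8.
Extend forward: -32 − 8 = -40;  -83 − 40 = -123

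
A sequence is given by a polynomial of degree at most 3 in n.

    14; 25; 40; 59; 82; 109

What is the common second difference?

D1: 11, 15, 19, 23, 27
D2: 4, 4, 4, 4

4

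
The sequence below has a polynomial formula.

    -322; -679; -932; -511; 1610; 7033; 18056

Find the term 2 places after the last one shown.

70294

First differences: -357, -253, 421, 2121, 5423, 11023
Second differences: 104, 674, 1700, 3302, 5600
Third differences: 570, 1026, 1602, 2298
Fourth differences: 456, 576, 696
Fifth differences: 120, 120
Fifth differences constant at 120.
696 + 120 = 816;  2298 + 816 = 3114;  5600 + 3114 = 8714;  11023 + 8714 = 19737;  18056 + 19737 = 37793
816 + 120 = 936;  3114 + 936 = 4050;  8714 + 4050 = 12764;  19737 + 12764 = 32501;  37793 + 32501 = 70294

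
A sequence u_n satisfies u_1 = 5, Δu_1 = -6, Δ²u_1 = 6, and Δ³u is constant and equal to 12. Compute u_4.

Build the table forward from the leading diagonal:
D3: 12  12  12  12
D2: 6  18  30  42
D1: -6  0  18  48
u: 5  -1  -1  17

17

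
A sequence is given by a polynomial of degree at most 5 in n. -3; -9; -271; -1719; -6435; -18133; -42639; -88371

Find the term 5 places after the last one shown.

-1171971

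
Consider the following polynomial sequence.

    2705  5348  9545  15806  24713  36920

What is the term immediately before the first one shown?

1178

2643, 4197, 6261, 8907, 12207
1554, 2064, 2646, 3300
510, 582, 654
72, 72
The fourth differences are constant at 72.
Work back: 510 − 72 = 438;  1554 − 438 = 1116;  2643 − 1116 = 1527;  2705 − 1527 = 1178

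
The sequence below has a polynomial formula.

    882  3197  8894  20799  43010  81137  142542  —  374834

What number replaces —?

Using the first 7 terms:
2315  5697  11905  22211  38127  61405
3382  6208  10306  15916  23278
2826  4098  5610  7362
1272  1512  1752
240  240
Constant fifth difference = 240.
Extend forward: 1752 + 240 = 1992;  7362 + 1992 = 9354;  23278 + 9354 = 32632;  61405 + 32632 = 94037;  142542 + 94037 = 236579

236579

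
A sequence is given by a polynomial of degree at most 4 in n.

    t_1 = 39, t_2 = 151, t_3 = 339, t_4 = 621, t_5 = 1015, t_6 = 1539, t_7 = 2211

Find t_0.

D1: 112, 188, 282, 394, 524, 672
D2: 76, 94, 112, 130, 148
D3: 18, 18, 18, 18
The third differences are constant at 18.
Work back: 76 − 18 = 58;  112 − 58 = 54;  39 − 54 = -15

-15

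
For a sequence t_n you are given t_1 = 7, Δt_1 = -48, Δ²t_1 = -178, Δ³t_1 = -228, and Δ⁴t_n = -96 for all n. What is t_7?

-8951

Build the table forward from the leading diagonal:
Fourth differences: -96, -96, -96, -96, -96, -96, -96
Third differences: -228, -324, -420, -516, -612, -708, -804
Second differences: -178, -406, -730, -1150, -1666, -2278, -2986
First differences: -48, -226, -632, -1362, -2512, -4178, -6456
t: 7, -41, -267, -899, -2261, -4773, -8951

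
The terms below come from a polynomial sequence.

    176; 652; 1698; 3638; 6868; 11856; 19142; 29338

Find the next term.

43128

476, 1046, 1940, 3230, 4988, 7286, 10196
570, 894, 1290, 1758, 2298, 2910
324, 396, 468, 540, 612
72, 72, 72, 72
Constant fourth difference = 72, so extend:
612 + 72 = 684;  2910 + 684 = 3594;  10196 + 3594 = 13790;  29338 + 13790 = 43128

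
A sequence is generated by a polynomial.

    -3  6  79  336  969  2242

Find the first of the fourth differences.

72

Δ: 9, 73, 257, 633, 1273
Δ²: 64, 184, 376, 640
Δ³: 120, 192, 264
Δ⁴: 72, 72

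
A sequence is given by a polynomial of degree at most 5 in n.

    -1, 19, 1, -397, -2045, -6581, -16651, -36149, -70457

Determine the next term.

20, -18, -398, -1648, -4536, -10070, -19498, -34308
-38, -380, -1250, -2888, -5534, -9428, -14810
-342, -870, -1638, -2646, -3894, -5382
-528, -768, -1008, -1248, -1488
-240, -240, -240, -240
The fifth differences are constant (-240).
-1488 − 240 = -1728;  -5382 − 1728 = -7110;  -14810 − 7110 = -21920;  -34308 − 21920 = -56228;  -70457 − 56228 = -126685

-126685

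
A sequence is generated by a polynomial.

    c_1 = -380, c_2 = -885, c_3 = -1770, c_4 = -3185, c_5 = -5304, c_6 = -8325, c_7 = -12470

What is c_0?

First differences: -505, -885, -1415, -2119, -3021, -4145
Second differences: -380, -530, -704, -902, -1124
Third differences: -150, -174, -198, -222
Fourth differences: -24, -24, -24
The fourth differences are constant at -24.
Work back: -150 + 24 = -126;  -380 + 126 = -254;  -505 + 254 = -251;  -380 + 251 = -129

-129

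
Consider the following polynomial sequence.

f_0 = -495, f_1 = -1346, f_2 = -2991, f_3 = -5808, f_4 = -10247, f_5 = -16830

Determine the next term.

-26151

First differences: -851 , -1645 , -2817 , -4439 , -6583
Second differences: -794 , -1172 , -1622 , -2144
Third differences: -378 , -450 , -522
Fourth differences: -72 , -72
The fourth differences are constant (-72).
-522 − 72 = -594;  -2144 − 594 = -2738;  -6583 − 2738 = -9321;  -16830 − 9321 = -26151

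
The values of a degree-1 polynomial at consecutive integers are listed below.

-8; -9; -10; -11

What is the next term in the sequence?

D1: -1, -1, -1
First differences constant at -1.
-11 − 1 = -12

-12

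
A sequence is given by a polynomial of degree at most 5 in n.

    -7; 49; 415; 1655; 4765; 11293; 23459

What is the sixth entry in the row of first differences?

12166

D1: 56, 366, 1240, 3110, 6528, 12166
D2: 310, 874, 1870, 3418, 5638
D3: 564, 996, 1548, 2220
D4: 432, 552, 672
D5: 120, 120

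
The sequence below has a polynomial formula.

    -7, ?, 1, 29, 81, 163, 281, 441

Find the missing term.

-9

Using the last 6 terms:
28  52  82  118  160
24  30  36  42
6  6  6
Constant third difference = 6.
Extend backward: 24 − 6 = 18;  28 − 18 = 10;  1 − 10 = -9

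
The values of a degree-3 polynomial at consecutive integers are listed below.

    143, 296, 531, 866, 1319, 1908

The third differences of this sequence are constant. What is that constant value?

18

Δ: 153, 235, 335, 453, 589
Δ²: 82, 100, 118, 136
Δ³: 18, 18, 18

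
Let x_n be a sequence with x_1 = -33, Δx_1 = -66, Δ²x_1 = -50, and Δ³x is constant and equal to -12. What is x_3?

-215

Build the table forward from the leading diagonal:
Δ³: -12, -12, -12
Δ²: -50, -62, -74
Δ: -66, -116, -178
x: -33, -99, -215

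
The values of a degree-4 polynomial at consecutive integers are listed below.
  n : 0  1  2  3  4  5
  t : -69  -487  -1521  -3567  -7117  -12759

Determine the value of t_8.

-49557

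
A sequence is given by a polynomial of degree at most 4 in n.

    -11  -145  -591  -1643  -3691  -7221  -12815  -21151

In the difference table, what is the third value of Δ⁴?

Δ: -134, -446, -1052, -2048, -3530, -5594, -8336
Δ²: -312, -606, -996, -1482, -2064, -2742
Δ³: -294, -390, -486, -582, -678
Δ⁴: -96, -96, -96, -96

-96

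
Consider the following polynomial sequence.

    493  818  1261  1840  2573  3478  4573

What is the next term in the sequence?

5876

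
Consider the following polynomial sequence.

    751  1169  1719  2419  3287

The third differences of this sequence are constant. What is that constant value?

18

Δ: 418, 550, 700, 868
Δ²: 132, 150, 168
Δ³: 18, 18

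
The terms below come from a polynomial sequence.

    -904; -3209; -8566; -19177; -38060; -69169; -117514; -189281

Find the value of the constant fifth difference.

Δ: -2305, -5357, -10611, -18883, -31109, -48345, -71767
Δ²: -3052, -5254, -8272, -12226, -17236, -23422
Δ³: -2202, -3018, -3954, -5010, -6186
Δ⁴: -816, -936, -1056, -1176
Δ⁵: -120, -120, -120

-120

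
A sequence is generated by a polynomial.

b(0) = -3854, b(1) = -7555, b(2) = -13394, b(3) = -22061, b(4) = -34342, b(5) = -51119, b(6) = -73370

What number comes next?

Δ: -3701, -5839, -8667, -12281, -16777, -22251
Δ²: -2138, -2828, -3614, -4496, -5474
Δ³: -690, -786, -882, -978
Δ⁴: -96, -96, -96
The fourth differences are constant (-96).
-978 − 96 = -1074;  -5474 − 1074 = -6548;  -22251 − 6548 = -28799;  -73370 − 28799 = -102169

-102169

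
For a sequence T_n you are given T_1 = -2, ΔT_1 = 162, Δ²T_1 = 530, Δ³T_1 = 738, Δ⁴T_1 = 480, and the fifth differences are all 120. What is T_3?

Build the table forward from the leading diagonal:
Fifth differences: 120  120  120
Fourth differences: 480  600  720
Third differences: 738  1218  1818
Second differences: 530  1268  2486
First differences: 162  692  1960
T: -2  160  852

852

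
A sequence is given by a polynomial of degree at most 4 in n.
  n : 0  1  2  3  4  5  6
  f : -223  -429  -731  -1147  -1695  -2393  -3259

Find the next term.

Δ: -206, -302, -416, -548, -698, -866
Δ²: -96, -114, -132, -150, -168
Δ³: -18, -18, -18, -18
Third differences constant at -18.
-168 − 18 = -186;  -866 − 186 = -1052;  -3259 − 1052 = -4311

-4311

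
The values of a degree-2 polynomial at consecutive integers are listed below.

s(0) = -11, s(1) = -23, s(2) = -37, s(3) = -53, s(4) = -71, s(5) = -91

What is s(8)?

-163

-12, -14, -16, -18, -20
-2, -2, -2, -2
Constant second difference = -2, so extend:
-20 − 2 = -22;  -91 − 22 = -113
-22 − 2 = -24;  -113 − 24 = -137
-24 − 2 = -26;  -137 − 26 = -163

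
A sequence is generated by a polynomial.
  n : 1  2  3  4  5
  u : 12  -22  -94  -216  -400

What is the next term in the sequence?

D1: -34, -72, -122, -184
D2: -38, -50, -62
D3: -12, -12
The third differences are constant (-12).
-62 − 12 = -74;  -184 − 74 = -258;  -400 − 258 = -658

-658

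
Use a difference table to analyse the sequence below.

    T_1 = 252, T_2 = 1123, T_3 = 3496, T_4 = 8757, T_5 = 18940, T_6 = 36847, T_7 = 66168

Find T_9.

Δ: 871, 2373, 5261, 10183, 17907, 29321
Δ²: 1502, 2888, 4922, 7724, 11414
Δ³: 1386, 2034, 2802, 3690
Δ⁴: 648, 768, 888
Δ⁵: 120, 120
The fifth differences are constant (120).
888 + 120 = 1008;  3690 + 1008 = 4698;  11414 + 4698 = 16112;  29321 + 16112 = 45433;  66168 + 45433 = 111601
1008 + 120 = 1128;  4698 + 1128 = 5826;  16112 + 5826 = 21938;  45433 + 21938 = 67371;  111601 + 67371 = 178972

178972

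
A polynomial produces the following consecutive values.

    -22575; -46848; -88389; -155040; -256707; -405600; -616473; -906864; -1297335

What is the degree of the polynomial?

-24273, -41541, -66651, -101667, -148893, -210873, -290391, -390471
-17268, -25110, -35016, -47226, -61980, -79518, -100080
-7842, -9906, -12210, -14754, -17538, -20562
-2064, -2304, -2544, -2784, -3024
-240, -240, -240, -240
The fifth differences are constant, so the polynomial has degree 5.

5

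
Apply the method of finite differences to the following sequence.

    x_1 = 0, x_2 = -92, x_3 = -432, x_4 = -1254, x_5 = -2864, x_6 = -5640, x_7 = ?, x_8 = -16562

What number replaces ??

Using the first 6 terms:
Δ: -92, -340, -822, -1610, -2776
Δ²: -248, -482, -788, -1166
Δ³: -234, -306, -378
Δ⁴: -72, -72
Constant fourth difference = -72.
Extend forward: -378 − 72 = -450;  -1166 − 450 = -1616;  -2776 − 1616 = -4392;  -5640 − 4392 = -10032

-10032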